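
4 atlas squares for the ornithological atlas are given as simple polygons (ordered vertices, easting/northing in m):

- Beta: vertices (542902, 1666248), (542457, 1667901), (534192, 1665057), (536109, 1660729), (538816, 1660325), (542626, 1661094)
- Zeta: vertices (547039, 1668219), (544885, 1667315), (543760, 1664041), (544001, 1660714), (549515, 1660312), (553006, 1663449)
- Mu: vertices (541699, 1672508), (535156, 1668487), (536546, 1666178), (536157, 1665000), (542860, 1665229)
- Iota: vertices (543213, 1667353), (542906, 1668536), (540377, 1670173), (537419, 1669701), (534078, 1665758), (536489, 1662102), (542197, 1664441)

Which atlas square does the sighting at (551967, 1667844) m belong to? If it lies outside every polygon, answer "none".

none

Cast a ray rightward from (551967, 1667844). For each polygon, the edges (by vertex number in listed order) whose endpoints lie on opposite sides of northing = 1667844, where each meets that height, and whether that is right or left of the point:
Beta: 1–2 at easting≈542472.3 (left), 2–3 at easting≈542291.4 (left) → 0 crossings.
Zeta: 1–2 at easting≈546145.5 (left), 6–1 at easting≈547508.1 (left) → 0 crossings.
Mu: 2–3 at easting≈535543.1 (left), 5–1 at easting≈542442.9 (left) → 0 crossings.
Iota: 1–2 at easting≈543085.6 (left), 4–5 at easting≈535845.5 (left) → 0 crossings.
All counts are even, so the point lies outside every listed polygon.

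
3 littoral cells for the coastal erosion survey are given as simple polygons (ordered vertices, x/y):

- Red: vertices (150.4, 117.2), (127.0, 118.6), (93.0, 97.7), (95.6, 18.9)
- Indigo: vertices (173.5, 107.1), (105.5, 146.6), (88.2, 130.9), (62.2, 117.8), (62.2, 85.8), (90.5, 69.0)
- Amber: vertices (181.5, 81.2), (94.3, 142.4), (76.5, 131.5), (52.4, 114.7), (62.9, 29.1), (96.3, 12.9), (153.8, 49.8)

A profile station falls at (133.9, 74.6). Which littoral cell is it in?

Cast a ray rightward from (133.9, 74.6). For each polygon, the edges (by vertex number in listed order) whose endpoints lie on opposite sides of y = 74.6, where each meets that height, and whether that is right or left of the point:
Red: 3–4 at x≈93.76 (left), 4–1 at x≈126.65 (left) → 0 crossings.
Indigo: 5–6 at x≈81.07 (left), 6–1 at x≈102.70 (left) → 0 crossings.
Amber: 4–5 at x≈57.32 (left), 7–1 at x≈175.68 (right) → 1 crossing.
Only Amber has an odd count, so the point is inside Amber.

Amber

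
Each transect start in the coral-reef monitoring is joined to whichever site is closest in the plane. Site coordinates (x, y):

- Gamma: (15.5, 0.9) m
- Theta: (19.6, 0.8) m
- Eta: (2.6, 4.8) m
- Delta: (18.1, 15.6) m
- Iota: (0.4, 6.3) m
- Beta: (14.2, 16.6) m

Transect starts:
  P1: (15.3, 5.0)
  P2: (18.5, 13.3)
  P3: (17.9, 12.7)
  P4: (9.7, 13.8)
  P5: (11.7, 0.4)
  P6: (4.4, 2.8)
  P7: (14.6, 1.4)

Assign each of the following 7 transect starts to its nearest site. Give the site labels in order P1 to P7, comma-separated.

P1 → Gamma (d²=16.85)
P2 → Delta (d²=5.45)
P3 → Delta (d²=8.45)
P4 → Beta (d²=28.09)
P5 → Gamma (d²=14.69)
P6 → Eta (d²=7.24)
P7 → Gamma (d²=1.06)

Gamma, Delta, Delta, Beta, Gamma, Eta, Gamma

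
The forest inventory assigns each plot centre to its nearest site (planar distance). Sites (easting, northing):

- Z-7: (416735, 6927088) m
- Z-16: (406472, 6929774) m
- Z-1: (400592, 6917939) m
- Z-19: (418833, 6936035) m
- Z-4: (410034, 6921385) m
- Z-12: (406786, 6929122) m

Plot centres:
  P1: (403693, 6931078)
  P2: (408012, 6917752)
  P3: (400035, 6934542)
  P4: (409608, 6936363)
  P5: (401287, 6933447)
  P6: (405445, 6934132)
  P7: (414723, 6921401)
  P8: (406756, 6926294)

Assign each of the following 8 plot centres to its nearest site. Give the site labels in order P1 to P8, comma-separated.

Z-16, Z-4, Z-16, Z-16, Z-16, Z-16, Z-4, Z-12

P1 → Z-16 (d²=9423257.00)
P2 → Z-4 (d²=17287173.00)
P3 → Z-16 (d²=64168793.00)
P4 → Z-16 (d²=53249417.00)
P5 → Z-16 (d²=40375154.00)
P6 → Z-16 (d²=20046893.00)
P7 → Z-4 (d²=21986977.00)
P8 → Z-12 (d²=7998484.00)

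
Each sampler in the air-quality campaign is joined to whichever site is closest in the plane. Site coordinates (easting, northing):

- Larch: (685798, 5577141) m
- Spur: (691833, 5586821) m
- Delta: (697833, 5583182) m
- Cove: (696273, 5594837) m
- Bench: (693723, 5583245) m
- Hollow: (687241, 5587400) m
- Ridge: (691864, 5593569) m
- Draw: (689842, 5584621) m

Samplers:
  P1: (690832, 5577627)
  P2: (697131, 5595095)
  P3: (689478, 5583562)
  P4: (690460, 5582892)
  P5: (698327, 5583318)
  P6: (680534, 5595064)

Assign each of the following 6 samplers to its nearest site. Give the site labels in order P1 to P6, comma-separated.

Larch, Cove, Draw, Draw, Delta, Hollow

P1 → Larch (d²=25577352.00)
P2 → Cove (d²=802728.00)
P3 → Draw (d²=1253977.00)
P4 → Draw (d²=3371365.00)
P5 → Delta (d²=262532.00)
P6 → Hollow (d²=103720745.00)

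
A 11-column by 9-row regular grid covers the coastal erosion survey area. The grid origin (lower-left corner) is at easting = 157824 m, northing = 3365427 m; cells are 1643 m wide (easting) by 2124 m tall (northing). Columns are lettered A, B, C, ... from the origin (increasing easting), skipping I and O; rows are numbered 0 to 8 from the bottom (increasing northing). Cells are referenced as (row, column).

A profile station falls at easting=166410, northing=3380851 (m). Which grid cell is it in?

(7, F)

Column index: ⌊(166410 − 157824) / 1643⌋ = ⌊5.226⌋ = 5 → column F
Row offset from origin: ⌊(3380851 − 3365427) / 2124⌋ = ⌊7.262⌋ = 7 → row 7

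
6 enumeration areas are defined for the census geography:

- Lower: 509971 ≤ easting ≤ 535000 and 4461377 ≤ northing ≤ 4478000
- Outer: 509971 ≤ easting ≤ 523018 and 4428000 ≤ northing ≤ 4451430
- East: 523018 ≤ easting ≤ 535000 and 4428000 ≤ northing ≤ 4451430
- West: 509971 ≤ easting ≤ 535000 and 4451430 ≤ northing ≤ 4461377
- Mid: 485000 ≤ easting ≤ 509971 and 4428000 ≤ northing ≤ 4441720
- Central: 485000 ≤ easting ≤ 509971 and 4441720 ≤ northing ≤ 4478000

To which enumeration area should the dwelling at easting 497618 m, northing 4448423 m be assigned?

Central

The point has easting = 497618 and northing = 4448423.
Only Central satisfies 485000 ≤ easting ≤ 509971 and 4441720 ≤ northing ≤ 4478000.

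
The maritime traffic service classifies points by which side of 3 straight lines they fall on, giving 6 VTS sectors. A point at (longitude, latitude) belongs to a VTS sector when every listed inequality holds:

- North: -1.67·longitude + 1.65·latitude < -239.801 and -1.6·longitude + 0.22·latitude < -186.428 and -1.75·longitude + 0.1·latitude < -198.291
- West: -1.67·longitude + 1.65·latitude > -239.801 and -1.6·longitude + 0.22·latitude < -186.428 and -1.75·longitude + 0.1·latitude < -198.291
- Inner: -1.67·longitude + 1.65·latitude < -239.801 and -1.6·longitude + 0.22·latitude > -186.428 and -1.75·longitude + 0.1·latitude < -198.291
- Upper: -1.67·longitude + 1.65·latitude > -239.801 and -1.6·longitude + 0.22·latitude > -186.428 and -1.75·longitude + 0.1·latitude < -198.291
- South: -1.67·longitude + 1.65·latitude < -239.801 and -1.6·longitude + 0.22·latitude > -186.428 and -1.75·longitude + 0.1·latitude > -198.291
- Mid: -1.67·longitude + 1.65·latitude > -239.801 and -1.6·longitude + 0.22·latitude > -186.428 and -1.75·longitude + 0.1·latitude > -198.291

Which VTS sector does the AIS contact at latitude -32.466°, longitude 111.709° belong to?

Inner

-1.67·111.709 + 1.65·-32.466 = -240.123, which is < -239.801
-1.6·111.709 + 0.22·-32.466 = -185.877, which is > -186.428
-1.75·111.709 + 0.1·-32.466 = -198.737, which is < -198.291
This sign pattern matches Inner.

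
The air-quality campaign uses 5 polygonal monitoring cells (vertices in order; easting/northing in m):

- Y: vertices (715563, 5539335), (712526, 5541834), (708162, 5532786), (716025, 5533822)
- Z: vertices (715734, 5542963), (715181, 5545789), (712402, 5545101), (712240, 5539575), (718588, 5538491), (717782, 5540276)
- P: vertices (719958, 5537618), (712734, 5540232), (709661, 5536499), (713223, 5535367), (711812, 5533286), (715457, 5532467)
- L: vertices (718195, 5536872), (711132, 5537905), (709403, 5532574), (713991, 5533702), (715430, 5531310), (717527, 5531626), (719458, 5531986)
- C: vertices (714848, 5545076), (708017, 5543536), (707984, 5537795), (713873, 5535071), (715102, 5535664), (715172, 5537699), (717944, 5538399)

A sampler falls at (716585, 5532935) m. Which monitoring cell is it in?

Cast a ray rightward from (716585, 5532935). For each polygon, the edges (by vertex number in listed order) whose endpoints lie on opposite sides of northing = 5532935, where each meets that height, and whether that is right or left of the point:
Y: 2–3 at easting≈708233.9 (left), 3–4 at easting≈709292.9 (left) → 0 crossings.
Z: no edge straddles that height → 0 crossings.
P: 5–6 at easting≈713374.1 (left), 6–1 at easting≈715865.9 (left) → 0 crossings.
L: 2–3 at easting≈709520.1 (left), 3–4 at easting≈710871.3 (left), 4–5 at easting≈714452.4 (left), 7–1 at easting≈719212.7 (right) → 1 crossing.
C: no edge straddles that height → 0 crossings.
Only L has an odd count, so the point is inside L.

L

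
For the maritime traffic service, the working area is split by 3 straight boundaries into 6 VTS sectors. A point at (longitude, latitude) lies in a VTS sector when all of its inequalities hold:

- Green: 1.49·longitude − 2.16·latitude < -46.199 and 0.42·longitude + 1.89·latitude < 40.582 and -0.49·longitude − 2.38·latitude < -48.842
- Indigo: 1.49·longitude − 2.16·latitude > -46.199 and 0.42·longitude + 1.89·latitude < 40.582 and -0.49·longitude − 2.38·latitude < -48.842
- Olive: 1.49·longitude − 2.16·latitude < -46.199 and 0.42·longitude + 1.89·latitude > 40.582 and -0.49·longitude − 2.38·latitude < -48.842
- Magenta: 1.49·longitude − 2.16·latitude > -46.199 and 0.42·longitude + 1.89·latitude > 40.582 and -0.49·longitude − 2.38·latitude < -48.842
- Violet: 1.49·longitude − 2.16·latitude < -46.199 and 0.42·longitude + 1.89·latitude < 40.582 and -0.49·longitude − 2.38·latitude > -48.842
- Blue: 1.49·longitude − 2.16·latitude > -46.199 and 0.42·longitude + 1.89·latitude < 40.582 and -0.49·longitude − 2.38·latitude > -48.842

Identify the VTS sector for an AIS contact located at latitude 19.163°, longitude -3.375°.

1.49·-3.375 − 2.16·19.163 = -46.421, which is < -46.199
0.42·-3.375 + 1.89·19.163 = 34.801, which is < 40.582
-0.49·-3.375 − 2.38·19.163 = -43.954, which is > -48.842
This sign pattern matches Violet.

Violet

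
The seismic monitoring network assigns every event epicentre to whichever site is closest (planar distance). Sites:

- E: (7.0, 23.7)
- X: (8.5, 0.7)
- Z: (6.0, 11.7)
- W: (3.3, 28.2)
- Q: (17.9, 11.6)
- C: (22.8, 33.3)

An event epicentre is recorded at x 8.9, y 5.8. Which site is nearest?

Squared distances to each site:
E: 324.020; X: 26.170; Z: 43.220; W: 533.120; Q: 114.640; C: 949.460.
Minimum at X.

X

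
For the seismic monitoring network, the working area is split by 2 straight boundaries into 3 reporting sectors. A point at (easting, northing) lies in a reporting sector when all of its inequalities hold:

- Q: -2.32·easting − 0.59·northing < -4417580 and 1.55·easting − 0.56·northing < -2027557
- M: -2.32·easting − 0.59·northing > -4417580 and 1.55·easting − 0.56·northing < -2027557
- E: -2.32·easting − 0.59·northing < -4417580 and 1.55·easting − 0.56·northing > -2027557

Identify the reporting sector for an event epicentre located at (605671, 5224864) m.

-2.32·605671 − 0.59·5224864 = -4487826.480, which is < -4417580
1.55·605671 − 0.56·5224864 = -1987133.790, which is > -2027557
This sign pattern matches E.

E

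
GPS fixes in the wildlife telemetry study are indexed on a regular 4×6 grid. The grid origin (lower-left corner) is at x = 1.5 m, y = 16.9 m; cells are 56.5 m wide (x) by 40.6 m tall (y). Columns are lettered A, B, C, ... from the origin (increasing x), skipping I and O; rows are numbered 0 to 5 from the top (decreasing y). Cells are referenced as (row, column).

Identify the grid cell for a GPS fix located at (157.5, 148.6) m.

Column index: ⌊(157.5 − 1.5) / 56.5⌋ = ⌊2.761⌋ = 2 → column C
Row offset from origin: ⌊(148.6 − 16.9) / 40.6⌋ = ⌊3.244⌋ = 3 → row 2 (counted from top)

(2, C)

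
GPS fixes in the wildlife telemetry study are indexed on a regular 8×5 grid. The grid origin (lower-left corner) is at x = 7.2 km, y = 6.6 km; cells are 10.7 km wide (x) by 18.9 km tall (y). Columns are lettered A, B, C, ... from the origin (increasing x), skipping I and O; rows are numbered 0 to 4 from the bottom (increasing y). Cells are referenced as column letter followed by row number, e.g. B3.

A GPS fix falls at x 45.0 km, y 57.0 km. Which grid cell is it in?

D2

Column index: ⌊(45.0 − 7.2) / 10.7⌋ = ⌊3.533⌋ = 3 → column D
Row offset from origin: ⌊(57.0 − 6.6) / 18.9⌋ = ⌊2.667⌋ = 2 → row 2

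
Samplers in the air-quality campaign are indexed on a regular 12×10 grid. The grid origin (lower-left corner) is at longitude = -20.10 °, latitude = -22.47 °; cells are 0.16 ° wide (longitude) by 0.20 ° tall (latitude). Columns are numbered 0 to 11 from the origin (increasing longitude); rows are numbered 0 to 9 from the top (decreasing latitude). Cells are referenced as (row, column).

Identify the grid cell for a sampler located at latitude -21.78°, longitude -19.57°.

Column index: ⌊(-19.57 − -20.10) / 0.16⌋ = ⌊3.313⌋ = 3
Row offset from origin: ⌊(-21.78 − -22.47) / 0.20⌋ = ⌊3.450⌋ = 3 → row 6 (counted from top)

(6, 3)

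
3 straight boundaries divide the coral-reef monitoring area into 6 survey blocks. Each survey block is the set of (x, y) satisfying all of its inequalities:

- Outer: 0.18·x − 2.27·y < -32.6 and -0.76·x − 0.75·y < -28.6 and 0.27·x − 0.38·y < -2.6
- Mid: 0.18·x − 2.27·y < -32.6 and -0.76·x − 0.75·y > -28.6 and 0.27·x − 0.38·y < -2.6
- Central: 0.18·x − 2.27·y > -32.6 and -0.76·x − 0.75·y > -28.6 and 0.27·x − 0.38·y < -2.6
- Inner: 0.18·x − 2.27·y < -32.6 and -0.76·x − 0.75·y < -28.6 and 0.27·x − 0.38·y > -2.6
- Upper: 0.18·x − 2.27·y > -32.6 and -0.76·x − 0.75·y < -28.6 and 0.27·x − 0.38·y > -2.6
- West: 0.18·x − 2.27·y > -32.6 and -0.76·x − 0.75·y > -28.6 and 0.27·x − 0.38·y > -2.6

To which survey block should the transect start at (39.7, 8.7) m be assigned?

0.18·39.7 − 2.27·8.7 = -12.603, which is > -32.6
-0.76·39.7 − 0.75·8.7 = -36.697, which is < -28.6
0.27·39.7 − 0.38·8.7 = 7.413, which is > -2.6
This sign pattern matches Upper.

Upper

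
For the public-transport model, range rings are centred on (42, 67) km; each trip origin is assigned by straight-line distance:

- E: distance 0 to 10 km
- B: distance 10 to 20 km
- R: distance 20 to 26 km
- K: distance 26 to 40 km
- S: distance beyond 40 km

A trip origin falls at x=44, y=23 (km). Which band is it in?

Distance = √((44−42)² + (23−67)²) = √(4.000 + 1936.000) = 44.045 km.
40 ≤ 44.045 < ∞ → S.

S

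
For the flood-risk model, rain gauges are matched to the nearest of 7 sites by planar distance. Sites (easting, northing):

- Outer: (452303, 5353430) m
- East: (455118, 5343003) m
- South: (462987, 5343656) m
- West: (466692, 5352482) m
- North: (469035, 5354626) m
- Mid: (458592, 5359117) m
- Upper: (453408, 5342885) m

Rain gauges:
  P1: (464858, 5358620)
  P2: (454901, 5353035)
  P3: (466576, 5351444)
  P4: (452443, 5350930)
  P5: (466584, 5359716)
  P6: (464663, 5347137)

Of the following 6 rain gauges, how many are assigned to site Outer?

P1 → North
P2 → Outer
P3 → West
P4 → Outer
P5 → North
P6 → South
2 of the 6 go to Outer.

2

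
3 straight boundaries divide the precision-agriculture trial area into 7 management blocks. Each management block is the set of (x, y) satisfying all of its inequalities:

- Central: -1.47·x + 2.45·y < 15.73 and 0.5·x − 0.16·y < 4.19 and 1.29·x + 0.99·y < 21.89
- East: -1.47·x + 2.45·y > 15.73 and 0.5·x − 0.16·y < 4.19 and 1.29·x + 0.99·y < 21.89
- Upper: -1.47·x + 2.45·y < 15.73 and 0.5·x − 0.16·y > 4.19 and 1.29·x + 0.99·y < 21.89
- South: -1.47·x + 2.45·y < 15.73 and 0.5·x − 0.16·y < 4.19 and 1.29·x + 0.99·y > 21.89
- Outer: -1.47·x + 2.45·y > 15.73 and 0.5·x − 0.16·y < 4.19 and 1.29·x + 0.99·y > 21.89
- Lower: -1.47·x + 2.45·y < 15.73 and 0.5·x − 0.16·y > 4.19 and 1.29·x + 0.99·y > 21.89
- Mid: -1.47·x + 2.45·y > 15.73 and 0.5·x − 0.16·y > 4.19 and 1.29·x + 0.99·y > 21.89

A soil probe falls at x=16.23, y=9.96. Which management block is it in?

Lower

-1.47·16.23 + 2.45·9.96 = 0.544, which is < 15.73
0.5·16.23 − 0.16·9.96 = 6.521, which is > 4.19
1.29·16.23 + 0.99·9.96 = 30.797, which is > 21.89
This sign pattern matches Lower.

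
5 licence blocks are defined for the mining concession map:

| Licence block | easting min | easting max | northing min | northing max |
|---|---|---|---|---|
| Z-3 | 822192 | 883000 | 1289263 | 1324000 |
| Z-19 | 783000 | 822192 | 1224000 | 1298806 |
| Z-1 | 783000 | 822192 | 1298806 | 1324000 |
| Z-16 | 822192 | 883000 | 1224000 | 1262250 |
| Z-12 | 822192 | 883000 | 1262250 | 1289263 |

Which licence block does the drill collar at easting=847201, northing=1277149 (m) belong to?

The point has easting = 847201 and northing = 1277149.
Only Z-12 satisfies 822192 ≤ easting ≤ 883000 and 1262250 ≤ northing ≤ 1289263.

Z-12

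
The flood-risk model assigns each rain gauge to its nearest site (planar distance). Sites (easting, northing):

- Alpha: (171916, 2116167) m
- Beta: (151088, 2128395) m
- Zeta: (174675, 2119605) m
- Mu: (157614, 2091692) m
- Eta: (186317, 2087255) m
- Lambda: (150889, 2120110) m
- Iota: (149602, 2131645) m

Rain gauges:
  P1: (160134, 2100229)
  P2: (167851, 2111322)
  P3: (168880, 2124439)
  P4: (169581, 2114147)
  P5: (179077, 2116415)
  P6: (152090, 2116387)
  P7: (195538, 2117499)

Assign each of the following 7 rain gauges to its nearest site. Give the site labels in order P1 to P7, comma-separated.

Mu, Alpha, Zeta, Alpha, Zeta, Lambda, Zeta

P1 → Mu (d²=79230769.00)
P2 → Alpha (d²=39998250.00)
P3 → Zeta (d²=56949581.00)
P4 → Alpha (d²=9532625.00)
P5 → Zeta (d²=29553704.00)
P6 → Lambda (d²=15303130.00)
P7 → Zeta (d²=439700005.00)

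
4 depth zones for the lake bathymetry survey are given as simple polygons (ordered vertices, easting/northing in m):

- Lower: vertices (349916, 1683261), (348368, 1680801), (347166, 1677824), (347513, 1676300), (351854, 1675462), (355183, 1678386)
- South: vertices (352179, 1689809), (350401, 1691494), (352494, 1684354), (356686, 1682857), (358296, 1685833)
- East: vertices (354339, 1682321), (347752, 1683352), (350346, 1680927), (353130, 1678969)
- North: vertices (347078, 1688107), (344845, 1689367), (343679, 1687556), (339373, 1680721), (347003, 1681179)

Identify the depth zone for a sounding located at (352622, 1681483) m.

Cast a ray rightward from (352622, 1681483). For each polygon, the edges (by vertex number in listed order) whose endpoints lie on opposite sides of northing = 1681483, where each meets that height, and whether that is right or left of the point:
Lower: 1–2 at easting≈348797.2 (left), 6–1 at easting≈351837.0 (left) → 0 crossings.
South: no edge straddles that height → 0 crossings.
East: 2–3 at easting≈349751.3 (left), 4–1 at easting≈354036.8 (right) → 1 crossing.
North: 3–4 at easting≈339853.1 (left), 5–1 at easting≈347006.3 (left) → 0 crossings.
Only East has an odd count, so the point is inside East.

East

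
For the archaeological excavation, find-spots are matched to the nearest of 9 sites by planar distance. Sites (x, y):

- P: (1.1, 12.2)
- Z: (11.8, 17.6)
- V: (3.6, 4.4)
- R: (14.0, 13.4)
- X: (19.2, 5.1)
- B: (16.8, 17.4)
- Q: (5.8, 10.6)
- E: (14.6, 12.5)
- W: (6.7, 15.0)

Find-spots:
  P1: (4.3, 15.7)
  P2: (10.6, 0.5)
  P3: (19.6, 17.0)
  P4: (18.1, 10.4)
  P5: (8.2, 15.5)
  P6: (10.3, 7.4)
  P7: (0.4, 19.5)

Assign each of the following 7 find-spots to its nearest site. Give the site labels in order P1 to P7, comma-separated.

W, V, B, E, W, Q, P

P1 → W (d²=6.25)
P2 → V (d²=64.21)
P3 → B (d²=8.00)
P4 → E (d²=16.66)
P5 → W (d²=2.50)
P6 → Q (d²=30.49)
P7 → P (d²=53.78)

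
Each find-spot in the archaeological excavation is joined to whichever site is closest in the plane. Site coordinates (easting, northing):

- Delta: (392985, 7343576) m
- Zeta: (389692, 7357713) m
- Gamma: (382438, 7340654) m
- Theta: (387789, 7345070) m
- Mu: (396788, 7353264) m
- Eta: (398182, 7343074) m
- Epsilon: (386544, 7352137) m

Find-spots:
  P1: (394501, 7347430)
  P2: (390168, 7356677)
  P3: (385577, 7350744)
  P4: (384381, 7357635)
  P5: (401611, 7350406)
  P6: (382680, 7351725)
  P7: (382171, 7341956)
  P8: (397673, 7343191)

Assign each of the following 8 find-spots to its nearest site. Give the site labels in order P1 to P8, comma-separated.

P1 → Delta (d²=17151572.00)
P2 → Zeta (d²=1299872.00)
P3 → Epsilon (d²=2875538.00)
P4 → Zeta (d²=28212805.00)
P5 → Mu (d²=31429493.00)
P6 → Epsilon (d²=15100240.00)
P7 → Gamma (d²=1766493.00)
P8 → Eta (d²=272770.00)

Delta, Zeta, Epsilon, Zeta, Mu, Epsilon, Gamma, Eta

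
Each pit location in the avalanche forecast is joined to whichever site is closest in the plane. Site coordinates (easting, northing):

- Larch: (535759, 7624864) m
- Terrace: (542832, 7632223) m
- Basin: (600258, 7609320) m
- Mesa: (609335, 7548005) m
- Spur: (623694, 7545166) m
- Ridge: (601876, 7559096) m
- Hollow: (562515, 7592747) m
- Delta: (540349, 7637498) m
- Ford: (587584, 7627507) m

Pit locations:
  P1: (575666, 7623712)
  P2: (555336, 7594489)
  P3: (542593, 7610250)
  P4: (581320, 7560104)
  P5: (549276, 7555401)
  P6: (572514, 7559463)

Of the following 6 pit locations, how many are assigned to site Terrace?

0

P1 → Ford
P2 → Hollow
P3 → Larch
P4 → Ridge
P5 → Hollow
P6 → Ridge
0 of the 6 go to Terrace.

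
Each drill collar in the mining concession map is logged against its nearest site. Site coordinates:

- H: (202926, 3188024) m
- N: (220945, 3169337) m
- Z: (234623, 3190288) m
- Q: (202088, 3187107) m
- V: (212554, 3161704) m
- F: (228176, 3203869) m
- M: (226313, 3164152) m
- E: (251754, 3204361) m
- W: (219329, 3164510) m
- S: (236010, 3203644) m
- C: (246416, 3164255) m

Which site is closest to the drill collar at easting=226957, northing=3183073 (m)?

Squared distances to each site:
H: 602001362.000; N: 224821840.000; Z: 110823781.000; Q: 634740317.000; V: 664080570.000; F: 433959577.000; M: 358418977.000; E: 1068070153.000; W: 402771353.000; S: 505122850.000; C: 732769805.000.
Minimum at Z.

Z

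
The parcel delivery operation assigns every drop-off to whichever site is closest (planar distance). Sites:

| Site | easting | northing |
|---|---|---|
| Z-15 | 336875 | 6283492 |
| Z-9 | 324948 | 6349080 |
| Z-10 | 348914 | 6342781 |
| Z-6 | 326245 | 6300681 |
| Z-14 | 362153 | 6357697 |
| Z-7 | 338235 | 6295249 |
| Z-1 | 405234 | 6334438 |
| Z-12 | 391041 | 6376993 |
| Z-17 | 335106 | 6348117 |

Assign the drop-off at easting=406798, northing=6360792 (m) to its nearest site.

Z-12

Squared distances to each site:
Z-15: 10864515929.000; Z-9: 6836593444.000; Z-10: 3674953577.000; Z-6: 10102118130.000; Z-14: 2002755050.000; Z-7: 8996769818.000; Z-1: 696979412.000; Z-12: 510755450.000; Z-17: 5300398489.000.
Minimum at Z-12.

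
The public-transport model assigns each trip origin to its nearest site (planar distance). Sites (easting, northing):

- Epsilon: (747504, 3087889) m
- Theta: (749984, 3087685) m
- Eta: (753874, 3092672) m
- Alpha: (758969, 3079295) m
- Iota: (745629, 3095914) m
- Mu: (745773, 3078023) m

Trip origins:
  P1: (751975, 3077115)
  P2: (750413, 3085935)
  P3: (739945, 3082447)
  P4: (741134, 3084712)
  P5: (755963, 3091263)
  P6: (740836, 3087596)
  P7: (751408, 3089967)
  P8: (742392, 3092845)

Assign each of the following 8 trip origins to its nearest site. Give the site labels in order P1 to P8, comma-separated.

P1 → Mu (d²=39289268.00)
P2 → Theta (d²=3246541.00)
P3 → Mu (d²=53537360.00)
P4 → Epsilon (d²=50670229.00)
P5 → Eta (d²=6349202.00)
P6 → Epsilon (d²=44548073.00)
P7 → Theta (d²=7235300.00)
P8 → Iota (d²=19896930.00)

Mu, Theta, Mu, Epsilon, Eta, Epsilon, Theta, Iota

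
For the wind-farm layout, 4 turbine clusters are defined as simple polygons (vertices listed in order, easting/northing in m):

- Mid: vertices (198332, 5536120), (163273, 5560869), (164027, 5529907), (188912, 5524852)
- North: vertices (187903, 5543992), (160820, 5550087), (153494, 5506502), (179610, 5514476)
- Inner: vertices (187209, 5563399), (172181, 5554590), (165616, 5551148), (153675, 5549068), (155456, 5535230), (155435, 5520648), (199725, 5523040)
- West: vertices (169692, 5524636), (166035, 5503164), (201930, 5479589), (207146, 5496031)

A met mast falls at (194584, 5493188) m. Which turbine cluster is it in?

West

Cast a ray rightward from (194584, 5493188). For each polygon, the edges (by vertex number in listed order) whose endpoints lie on opposite sides of northing = 5493188, where each meets that height, and whether that is right or left of the point:
Mid: no edge straddles that height → 0 crossings.
North: no edge straddles that height → 0 crossings.
Inner: no edge straddles that height → 0 crossings.
West: 2–3 at easting≈181224.3 (left), 3–4 at easting≈206244.1 (right) → 1 crossing.
Only West has an odd count, so the point is inside West.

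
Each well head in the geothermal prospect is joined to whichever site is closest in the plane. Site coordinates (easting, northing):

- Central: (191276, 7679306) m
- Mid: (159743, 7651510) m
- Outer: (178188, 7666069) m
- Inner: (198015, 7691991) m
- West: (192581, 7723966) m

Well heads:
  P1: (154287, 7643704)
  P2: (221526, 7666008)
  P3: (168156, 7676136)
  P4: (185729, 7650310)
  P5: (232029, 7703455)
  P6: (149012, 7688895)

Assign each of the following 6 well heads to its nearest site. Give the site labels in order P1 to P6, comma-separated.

P1 → Mid (d²=90701572.00)
P2 → Central (d²=1091899304.00)
P3 → Outer (d²=201985513.00)
P4 → Outer (d²=305212762.00)
P5 → Inner (d²=1288375492.00)
P6 → Outer (d²=1372265252.00)

Mid, Central, Outer, Outer, Inner, Outer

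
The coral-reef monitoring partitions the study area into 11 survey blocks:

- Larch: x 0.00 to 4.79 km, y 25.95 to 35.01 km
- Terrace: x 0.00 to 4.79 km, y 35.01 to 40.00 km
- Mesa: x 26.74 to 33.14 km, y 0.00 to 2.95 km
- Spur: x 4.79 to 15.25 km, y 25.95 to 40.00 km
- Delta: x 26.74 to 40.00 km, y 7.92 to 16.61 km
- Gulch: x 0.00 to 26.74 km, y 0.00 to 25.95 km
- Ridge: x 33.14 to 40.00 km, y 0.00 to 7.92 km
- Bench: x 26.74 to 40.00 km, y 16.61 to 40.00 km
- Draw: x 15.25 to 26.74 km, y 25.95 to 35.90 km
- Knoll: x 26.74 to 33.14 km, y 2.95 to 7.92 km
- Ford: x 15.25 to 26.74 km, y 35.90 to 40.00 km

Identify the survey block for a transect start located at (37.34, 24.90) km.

The point has x = 37.34 and y = 24.90.
Only Bench satisfies 26.74 ≤ x ≤ 40.00 and 16.61 ≤ y ≤ 40.00.

Bench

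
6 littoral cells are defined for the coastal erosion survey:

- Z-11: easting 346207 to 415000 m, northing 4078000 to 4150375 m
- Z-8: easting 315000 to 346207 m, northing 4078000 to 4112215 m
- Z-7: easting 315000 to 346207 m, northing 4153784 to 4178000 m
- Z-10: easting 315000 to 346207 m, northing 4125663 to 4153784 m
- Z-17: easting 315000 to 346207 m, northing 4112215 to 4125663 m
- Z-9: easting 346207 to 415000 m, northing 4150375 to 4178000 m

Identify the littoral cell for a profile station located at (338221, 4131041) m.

Z-10

The point has easting = 338221 and northing = 4131041.
Only Z-10 satisfies 315000 ≤ easting ≤ 346207 and 4125663 ≤ northing ≤ 4153784.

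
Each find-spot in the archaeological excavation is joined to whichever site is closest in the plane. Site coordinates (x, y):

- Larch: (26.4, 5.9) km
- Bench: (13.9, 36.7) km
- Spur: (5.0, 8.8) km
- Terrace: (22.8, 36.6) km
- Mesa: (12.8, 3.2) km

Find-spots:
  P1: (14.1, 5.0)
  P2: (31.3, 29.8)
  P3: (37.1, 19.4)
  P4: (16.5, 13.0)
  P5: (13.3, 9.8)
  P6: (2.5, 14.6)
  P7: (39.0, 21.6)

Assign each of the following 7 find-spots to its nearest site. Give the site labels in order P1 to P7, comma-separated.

P1 → Mesa (d²=4.93)
P2 → Terrace (d²=118.49)
P3 → Larch (d²=296.74)
P4 → Mesa (d²=109.73)
P5 → Mesa (d²=43.81)
P6 → Spur (d²=39.89)
P7 → Larch (d²=405.25)

Mesa, Terrace, Larch, Mesa, Mesa, Spur, Larch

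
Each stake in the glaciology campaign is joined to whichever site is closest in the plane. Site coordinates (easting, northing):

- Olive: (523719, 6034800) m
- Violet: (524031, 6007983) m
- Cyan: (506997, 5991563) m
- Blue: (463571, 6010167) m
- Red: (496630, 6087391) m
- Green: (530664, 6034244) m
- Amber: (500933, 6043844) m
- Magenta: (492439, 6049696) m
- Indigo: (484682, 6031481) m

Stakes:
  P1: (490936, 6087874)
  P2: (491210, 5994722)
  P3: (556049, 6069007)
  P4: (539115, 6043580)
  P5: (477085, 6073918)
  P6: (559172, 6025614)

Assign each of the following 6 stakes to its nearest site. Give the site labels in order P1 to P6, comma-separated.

P1 → Red (d²=32654925.00)
P2 → Cyan (d²=259208650.00)
P3 → Green (d²=1852864394.00)
P4 → Green (d²=158580297.00)
P5 → Red (d²=563528754.00)
P6 → Green (d²=887182964.00)

Red, Cyan, Green, Green, Red, Green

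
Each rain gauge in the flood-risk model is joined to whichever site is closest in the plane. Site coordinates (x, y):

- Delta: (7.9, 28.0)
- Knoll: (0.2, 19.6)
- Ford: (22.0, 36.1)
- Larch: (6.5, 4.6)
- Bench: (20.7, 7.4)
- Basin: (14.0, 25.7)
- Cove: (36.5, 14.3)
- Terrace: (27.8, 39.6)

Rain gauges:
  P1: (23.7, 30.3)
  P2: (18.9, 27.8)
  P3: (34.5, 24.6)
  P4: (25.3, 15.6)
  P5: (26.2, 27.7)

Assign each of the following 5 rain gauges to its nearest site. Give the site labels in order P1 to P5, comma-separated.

Ford, Basin, Cove, Bench, Ford

P1 → Ford (d²=36.53)
P2 → Basin (d²=28.42)
P3 → Cove (d²=110.09)
P4 → Bench (d²=88.40)
P5 → Ford (d²=88.20)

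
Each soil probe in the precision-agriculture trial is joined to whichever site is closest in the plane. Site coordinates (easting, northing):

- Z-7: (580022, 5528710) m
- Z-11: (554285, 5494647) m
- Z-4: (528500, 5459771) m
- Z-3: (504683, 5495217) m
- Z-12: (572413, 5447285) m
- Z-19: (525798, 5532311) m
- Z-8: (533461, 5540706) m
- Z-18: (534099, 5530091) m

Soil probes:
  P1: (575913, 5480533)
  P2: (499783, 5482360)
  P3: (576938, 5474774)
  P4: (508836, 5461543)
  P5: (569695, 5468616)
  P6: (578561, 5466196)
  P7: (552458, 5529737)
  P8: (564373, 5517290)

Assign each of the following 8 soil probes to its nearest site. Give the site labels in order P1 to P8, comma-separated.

Z-11, Z-3, Z-12, Z-4, Z-12, Z-12, Z-18, Z-7

P1 → Z-11 (d²=666975380.00)
P2 → Z-3 (d²=189312449.00)
P3 → Z-12 (d²=776120746.00)
P4 → Z-4 (d²=389812880.00)
P5 → Z-12 (d²=462399085.00)
P6 → Z-12 (d²=395423825.00)
P7 → Z-18 (d²=337178197.00)
P8 → Z-7 (d²=375307601.00)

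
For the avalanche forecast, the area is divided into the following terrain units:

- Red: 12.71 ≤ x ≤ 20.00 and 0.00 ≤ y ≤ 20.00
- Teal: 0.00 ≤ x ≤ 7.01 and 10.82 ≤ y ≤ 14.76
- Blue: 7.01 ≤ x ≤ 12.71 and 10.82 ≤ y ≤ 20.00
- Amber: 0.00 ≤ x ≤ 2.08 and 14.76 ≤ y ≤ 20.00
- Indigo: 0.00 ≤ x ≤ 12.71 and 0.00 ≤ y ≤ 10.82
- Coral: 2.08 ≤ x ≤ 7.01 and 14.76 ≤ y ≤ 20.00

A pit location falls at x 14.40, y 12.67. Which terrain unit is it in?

The point has x = 14.40 and y = 12.67.
Only Red satisfies 12.71 ≤ x ≤ 20.00 and 0.00 ≤ y ≤ 20.00.

Red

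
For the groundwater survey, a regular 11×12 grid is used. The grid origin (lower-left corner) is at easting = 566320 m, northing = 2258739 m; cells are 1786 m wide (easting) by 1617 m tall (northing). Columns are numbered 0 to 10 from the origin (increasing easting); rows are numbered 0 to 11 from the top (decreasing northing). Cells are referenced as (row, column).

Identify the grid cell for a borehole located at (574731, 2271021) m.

(4, 4)

Column index: ⌊(574731 − 566320) / 1786⌋ = ⌊4.709⌋ = 4
Row offset from origin: ⌊(2271021 − 2258739) / 1617⌋ = ⌊7.596⌋ = 7 → row 4 (counted from top)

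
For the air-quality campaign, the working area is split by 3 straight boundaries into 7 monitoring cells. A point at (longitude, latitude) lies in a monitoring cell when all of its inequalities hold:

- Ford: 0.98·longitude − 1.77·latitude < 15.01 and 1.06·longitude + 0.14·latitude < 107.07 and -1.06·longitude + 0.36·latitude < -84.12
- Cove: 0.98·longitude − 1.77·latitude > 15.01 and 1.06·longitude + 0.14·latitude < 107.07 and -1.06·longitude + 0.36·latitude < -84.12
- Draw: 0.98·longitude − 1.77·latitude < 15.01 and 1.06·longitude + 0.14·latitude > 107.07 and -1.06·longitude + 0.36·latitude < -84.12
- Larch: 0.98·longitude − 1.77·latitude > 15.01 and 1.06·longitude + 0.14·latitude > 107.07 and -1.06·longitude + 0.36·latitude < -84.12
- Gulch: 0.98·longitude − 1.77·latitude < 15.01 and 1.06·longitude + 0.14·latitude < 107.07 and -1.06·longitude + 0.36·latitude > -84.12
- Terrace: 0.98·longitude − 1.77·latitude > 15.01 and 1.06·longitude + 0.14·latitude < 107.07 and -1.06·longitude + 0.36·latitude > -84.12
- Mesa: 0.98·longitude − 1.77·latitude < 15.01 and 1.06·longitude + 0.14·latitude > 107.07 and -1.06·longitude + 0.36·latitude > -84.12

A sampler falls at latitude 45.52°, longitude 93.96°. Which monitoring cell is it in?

0.98·93.96 − 1.77·45.52 = 11.510, which is < 15.01
1.06·93.96 + 0.14·45.52 = 105.970, which is < 107.07
-1.06·93.96 + 0.36·45.52 = -83.210, which is > -84.12
This sign pattern matches Gulch.

Gulch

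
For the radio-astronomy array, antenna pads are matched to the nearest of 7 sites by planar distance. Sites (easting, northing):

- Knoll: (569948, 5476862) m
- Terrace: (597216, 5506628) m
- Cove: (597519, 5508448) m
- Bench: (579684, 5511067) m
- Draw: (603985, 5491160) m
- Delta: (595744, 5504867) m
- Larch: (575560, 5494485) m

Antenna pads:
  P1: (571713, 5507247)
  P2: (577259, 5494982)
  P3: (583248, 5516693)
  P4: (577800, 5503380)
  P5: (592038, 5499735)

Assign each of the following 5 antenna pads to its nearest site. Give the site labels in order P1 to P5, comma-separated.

Bench, Larch, Bench, Bench, Delta

P1 → Bench (d²=78129241.00)
P2 → Larch (d²=3133610.00)
P3 → Bench (d²=44353972.00)
P4 → Bench (d²=62639425.00)
P5 → Delta (d²=40071860.00)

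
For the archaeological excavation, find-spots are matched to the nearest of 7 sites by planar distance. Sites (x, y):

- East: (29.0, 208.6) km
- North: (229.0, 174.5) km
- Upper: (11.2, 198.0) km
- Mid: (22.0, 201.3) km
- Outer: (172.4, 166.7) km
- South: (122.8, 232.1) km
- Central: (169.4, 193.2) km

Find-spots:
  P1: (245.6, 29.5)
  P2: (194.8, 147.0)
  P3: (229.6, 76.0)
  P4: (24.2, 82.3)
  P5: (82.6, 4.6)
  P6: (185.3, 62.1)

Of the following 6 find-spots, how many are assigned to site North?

P1 → North
P2 → Outer
P3 → North
P4 → Upper
P5 → Outer
P6 → Outer
2 of the 6 go to North.

2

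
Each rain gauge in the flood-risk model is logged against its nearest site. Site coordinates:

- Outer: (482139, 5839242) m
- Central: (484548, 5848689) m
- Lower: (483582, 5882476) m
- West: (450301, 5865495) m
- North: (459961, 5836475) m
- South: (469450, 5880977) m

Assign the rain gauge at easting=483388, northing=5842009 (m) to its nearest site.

Outer

Squared distances to each site:
Outer: 9216290.000; Central: 45968000.000; Lower: 1637615725.000; West: 1646341765.000; North: 579449485.000; South: 1712772868.000.
Minimum at Outer.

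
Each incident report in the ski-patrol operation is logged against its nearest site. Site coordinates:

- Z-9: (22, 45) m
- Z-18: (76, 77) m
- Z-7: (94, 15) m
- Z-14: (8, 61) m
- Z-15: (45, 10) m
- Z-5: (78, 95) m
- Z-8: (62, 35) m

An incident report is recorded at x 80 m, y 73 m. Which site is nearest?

Z-18

Squared distances to each site:
Z-9: 4148.000; Z-18: 32.000; Z-7: 3560.000; Z-14: 5328.000; Z-15: 5194.000; Z-5: 488.000; Z-8: 1768.000.
Minimum at Z-18.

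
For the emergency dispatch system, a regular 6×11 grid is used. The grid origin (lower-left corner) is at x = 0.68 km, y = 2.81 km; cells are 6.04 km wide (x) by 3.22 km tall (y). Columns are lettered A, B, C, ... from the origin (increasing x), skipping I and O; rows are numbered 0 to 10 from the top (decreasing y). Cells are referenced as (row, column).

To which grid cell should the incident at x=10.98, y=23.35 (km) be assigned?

Column index: ⌊(10.98 − 0.68) / 6.04⌋ = ⌊1.705⌋ = 1 → column B
Row offset from origin: ⌊(23.35 − 2.81) / 3.22⌋ = ⌊6.379⌋ = 6 → row 4 (counted from top)

(4, B)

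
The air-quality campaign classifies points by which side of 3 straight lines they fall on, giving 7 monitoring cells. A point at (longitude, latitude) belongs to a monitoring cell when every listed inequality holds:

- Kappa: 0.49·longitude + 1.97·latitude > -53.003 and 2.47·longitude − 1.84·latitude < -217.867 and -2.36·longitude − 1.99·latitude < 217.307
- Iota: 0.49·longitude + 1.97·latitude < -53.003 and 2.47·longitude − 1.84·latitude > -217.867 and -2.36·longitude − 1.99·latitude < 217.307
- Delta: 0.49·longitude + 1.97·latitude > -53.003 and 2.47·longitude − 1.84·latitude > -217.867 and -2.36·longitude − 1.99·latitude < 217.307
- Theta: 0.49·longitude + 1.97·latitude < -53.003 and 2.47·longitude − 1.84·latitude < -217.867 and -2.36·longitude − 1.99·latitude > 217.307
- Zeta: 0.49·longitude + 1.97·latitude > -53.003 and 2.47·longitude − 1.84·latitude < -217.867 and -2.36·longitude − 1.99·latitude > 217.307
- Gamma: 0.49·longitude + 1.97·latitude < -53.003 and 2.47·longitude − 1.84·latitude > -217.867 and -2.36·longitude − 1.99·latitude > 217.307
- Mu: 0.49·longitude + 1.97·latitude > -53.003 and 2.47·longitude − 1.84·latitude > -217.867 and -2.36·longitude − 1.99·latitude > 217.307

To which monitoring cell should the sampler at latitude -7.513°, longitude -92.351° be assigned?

0.49·-92.351 + 1.97·-7.513 = -60.053, which is < -53.003
2.47·-92.351 − 1.84·-7.513 = -214.283, which is > -217.867
-2.36·-92.351 − 1.99·-7.513 = 232.899, which is > 217.307
This sign pattern matches Gamma.

Gamma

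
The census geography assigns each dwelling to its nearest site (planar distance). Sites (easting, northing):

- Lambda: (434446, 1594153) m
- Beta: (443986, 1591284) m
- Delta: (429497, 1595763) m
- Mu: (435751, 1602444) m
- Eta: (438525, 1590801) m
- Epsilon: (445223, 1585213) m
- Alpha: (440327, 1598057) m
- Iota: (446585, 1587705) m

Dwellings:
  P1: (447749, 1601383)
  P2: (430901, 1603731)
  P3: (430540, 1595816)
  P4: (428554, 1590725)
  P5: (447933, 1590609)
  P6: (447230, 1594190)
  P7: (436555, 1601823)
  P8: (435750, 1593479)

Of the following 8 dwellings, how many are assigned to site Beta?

1

P1 → Alpha
P2 → Mu
P3 → Delta
P4 → Delta
P5 → Iota
P6 → Beta
P7 → Mu
P8 → Lambda
1 of the 8 goes to Beta.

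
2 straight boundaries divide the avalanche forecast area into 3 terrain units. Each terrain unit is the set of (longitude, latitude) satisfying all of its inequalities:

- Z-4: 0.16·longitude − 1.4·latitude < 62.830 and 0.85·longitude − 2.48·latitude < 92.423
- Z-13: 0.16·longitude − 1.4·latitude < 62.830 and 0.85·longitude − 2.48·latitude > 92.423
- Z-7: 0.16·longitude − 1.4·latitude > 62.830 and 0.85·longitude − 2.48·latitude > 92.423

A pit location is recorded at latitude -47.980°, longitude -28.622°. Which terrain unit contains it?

0.16·-28.622 − 1.4·-47.980 = 62.592, which is < 62.830
0.85·-28.622 − 2.48·-47.980 = 94.662, which is > 92.423
This sign pattern matches Z-13.

Z-13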